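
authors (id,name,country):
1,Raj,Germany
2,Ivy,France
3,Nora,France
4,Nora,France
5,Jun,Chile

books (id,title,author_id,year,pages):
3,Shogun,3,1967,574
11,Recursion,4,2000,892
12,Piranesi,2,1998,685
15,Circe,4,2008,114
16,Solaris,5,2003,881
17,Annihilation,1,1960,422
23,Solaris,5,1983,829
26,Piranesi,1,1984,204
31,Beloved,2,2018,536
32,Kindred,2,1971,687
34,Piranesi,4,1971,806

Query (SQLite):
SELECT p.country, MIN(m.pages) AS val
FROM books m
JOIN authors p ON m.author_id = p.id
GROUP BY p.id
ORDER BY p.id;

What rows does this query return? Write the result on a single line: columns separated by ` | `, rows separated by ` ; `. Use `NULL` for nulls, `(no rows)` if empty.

Germany | 204 ; France | 536 ; France | 574 ; France | 114 ; Chile | 829

Join each books row to its authors via author_id.
Group joined rows by authors.id; compute MIN(m.pages) per group.
  1: ids {17, 26} → MIN(m.pages)=204
  2: ids {12, 31, 32} → MIN(m.pages)=536
  3: ids {3} → MIN(m.pages)=574
  4: ids {11, 15, 34} → MIN(m.pages)=114
  5: ids {16, 23} → MIN(m.pages)=829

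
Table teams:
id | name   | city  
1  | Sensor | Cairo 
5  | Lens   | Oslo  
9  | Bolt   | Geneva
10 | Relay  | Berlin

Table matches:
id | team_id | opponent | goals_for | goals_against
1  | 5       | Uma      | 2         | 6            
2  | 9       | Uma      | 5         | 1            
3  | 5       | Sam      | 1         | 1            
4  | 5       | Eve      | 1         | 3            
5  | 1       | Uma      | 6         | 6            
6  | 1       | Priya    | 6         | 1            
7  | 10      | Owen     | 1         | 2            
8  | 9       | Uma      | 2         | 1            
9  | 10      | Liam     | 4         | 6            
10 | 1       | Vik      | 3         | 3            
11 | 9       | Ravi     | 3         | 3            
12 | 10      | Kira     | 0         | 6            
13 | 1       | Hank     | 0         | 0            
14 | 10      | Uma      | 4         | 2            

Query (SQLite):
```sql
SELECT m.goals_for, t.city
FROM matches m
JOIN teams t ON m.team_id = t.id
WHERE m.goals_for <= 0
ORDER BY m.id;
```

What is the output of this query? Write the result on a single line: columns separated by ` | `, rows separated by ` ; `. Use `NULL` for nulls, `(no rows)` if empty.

Each matches row matches the teams row where team_id = teams.id.
Then keep rows with m.goals_for <= 0.

0 | Berlin ; 0 | Cairo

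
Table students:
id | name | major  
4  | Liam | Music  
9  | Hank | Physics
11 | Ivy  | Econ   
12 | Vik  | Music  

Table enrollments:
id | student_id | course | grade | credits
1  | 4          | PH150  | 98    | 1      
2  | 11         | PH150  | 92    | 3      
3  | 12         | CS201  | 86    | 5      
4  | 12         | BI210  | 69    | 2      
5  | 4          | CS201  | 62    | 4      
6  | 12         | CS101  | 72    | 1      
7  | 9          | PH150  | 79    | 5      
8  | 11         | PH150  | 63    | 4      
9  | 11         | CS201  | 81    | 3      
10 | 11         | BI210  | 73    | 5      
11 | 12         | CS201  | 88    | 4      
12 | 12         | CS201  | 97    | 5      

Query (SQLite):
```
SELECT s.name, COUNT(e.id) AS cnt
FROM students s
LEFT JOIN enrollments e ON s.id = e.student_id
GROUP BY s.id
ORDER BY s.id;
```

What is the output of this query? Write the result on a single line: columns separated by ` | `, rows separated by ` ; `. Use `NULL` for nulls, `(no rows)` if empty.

Liam | 2 ; Hank | 1 ; Ivy | 4 ; Vik | 5

LEFT JOIN keeps every students row; unmatched ones get NULL for enrollments columns.
Group by students.id and compute COUNT(e.id). COUNT(col) of an all-NULL group is 0.
  4: ids {1, 5} → COUNT(e.id)=2
  9: ids {7} → COUNT(e.id)=1
  11: ids {2, 8, 9, 10} → COUNT(e.id)=4
  12: ids {3, 4, 6, 11, 12} → COUNT(e.id)=5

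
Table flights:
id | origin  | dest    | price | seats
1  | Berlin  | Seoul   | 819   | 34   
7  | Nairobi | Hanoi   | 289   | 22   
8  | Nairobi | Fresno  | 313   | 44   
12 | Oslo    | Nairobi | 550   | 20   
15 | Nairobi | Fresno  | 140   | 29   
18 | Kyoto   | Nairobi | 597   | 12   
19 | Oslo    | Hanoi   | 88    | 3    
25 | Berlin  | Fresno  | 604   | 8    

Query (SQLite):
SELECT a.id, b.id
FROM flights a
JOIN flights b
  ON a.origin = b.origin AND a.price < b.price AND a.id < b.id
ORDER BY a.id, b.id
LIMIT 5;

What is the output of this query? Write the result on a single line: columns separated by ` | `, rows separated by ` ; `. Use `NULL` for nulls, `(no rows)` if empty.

7 | 8

Pairs (a,b) with same origin, a.price < b.price, a.id < b.id.
origin groups: Berlin:{1,25} Kyoto:{18} Nairobi:{7,8,15} Oslo:{12,19}
Ordered by (a.id, b.id); first 5.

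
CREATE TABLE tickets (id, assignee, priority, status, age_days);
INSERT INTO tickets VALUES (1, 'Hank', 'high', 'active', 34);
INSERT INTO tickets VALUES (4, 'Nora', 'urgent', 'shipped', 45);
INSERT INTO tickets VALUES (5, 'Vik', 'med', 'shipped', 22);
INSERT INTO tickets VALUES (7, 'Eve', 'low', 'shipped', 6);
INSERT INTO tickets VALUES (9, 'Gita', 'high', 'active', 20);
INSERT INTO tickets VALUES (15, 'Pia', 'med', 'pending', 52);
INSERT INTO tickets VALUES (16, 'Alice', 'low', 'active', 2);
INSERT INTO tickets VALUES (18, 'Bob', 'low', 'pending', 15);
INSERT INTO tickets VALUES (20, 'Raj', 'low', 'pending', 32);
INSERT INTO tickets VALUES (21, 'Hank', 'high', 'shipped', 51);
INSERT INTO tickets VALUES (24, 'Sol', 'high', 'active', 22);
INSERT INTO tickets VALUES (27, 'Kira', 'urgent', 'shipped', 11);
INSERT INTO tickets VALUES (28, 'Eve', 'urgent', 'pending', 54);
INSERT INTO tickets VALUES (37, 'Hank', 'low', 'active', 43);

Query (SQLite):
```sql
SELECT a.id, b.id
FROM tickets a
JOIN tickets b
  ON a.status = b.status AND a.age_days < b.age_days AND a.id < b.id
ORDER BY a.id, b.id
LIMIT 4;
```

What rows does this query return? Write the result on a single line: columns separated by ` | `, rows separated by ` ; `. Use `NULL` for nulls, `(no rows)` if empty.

1 | 37 ; 4 | 21 ; 5 | 21 ; 7 | 21

Pairs (a,b) with same status, a.age_days < b.age_days, a.id < b.id.
status groups: active:{1,9,16,24,37} pending:{15,18,20,28} shipped:{4,5,7,21,27}
Ordered by (a.id, b.id); first 4.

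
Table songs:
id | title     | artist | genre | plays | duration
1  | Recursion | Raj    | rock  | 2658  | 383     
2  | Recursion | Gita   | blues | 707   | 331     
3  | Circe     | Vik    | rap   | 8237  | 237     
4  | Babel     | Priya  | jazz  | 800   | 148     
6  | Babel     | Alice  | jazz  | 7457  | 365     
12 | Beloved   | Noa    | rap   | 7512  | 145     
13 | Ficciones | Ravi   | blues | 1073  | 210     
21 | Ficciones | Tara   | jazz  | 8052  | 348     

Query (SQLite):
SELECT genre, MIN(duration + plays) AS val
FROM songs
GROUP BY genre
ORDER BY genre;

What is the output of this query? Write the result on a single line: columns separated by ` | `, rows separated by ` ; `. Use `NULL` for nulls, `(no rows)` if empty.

blues | 1038 ; jazz | 948 ; rap | 7657 ; rock | 3041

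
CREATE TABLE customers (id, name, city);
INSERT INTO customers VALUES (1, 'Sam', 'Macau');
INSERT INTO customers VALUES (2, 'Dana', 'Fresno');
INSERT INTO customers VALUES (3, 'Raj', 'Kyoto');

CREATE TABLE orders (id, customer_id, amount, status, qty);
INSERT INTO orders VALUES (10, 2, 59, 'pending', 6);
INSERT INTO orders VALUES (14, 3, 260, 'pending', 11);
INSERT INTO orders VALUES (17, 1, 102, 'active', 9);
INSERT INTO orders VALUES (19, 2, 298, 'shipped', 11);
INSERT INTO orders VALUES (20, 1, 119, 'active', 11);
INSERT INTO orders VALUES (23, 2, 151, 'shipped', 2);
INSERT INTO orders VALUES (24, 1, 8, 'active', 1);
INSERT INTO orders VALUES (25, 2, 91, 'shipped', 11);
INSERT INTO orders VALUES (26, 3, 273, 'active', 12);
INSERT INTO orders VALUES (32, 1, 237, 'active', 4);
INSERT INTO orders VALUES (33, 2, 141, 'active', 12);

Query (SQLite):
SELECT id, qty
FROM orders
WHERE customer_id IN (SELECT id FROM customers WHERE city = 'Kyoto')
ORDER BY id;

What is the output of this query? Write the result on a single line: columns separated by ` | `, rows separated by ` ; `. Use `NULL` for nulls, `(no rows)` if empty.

14 | 11 ; 26 | 12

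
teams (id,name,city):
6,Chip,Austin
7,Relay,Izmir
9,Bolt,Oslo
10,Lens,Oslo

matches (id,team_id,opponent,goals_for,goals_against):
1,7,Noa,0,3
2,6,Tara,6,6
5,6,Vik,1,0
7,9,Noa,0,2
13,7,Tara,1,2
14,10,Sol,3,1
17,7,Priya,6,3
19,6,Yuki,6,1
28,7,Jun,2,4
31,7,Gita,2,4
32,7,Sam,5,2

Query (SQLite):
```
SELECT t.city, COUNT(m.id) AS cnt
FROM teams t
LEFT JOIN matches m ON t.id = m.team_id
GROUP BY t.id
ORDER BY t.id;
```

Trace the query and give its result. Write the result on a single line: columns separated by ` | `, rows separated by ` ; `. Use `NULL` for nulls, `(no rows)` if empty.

LEFT JOIN keeps every teams row; unmatched ones get NULL for matches columns.
Group by teams.id and compute COUNT(m.id). COUNT(col) of an all-NULL group is 0.
  6: ids {2, 5, 19} → COUNT(m.id)=3
  7: ids {1, 13, 17, 28, 31, 32} → COUNT(m.id)=6
  9: ids {7} → COUNT(m.id)=1
  10: ids {14} → COUNT(m.id)=1

Austin | 3 ; Izmir | 6 ; Oslo | 1 ; Oslo | 1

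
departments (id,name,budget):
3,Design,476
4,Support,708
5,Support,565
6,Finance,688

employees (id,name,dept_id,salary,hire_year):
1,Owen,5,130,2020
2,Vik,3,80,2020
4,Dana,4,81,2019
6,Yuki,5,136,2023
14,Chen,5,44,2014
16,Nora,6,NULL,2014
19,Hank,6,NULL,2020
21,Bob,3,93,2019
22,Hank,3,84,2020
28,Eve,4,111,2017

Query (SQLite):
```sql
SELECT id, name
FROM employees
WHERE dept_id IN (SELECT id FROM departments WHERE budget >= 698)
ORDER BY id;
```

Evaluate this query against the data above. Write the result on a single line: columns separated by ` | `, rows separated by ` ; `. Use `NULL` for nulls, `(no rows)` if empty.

Inner query: departments.id where budget >= 698.
Outer: keep employees rows whose dept_id is in that set.
Inner query → {4}

4 | Dana ; 28 | Eve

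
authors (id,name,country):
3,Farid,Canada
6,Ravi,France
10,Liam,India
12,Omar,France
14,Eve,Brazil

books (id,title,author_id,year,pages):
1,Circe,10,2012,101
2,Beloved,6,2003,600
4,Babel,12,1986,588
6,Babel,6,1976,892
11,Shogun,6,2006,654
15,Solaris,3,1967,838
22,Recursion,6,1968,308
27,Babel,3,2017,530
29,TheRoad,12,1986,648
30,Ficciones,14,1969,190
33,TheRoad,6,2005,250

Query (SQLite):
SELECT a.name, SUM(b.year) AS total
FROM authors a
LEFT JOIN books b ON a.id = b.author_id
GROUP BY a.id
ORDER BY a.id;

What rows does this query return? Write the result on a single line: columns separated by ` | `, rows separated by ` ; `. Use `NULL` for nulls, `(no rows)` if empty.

LEFT JOIN keeps every authors row; unmatched ones get NULL for books columns.
Group by authors.id and compute SUM(b.year). SUM over an all-NULL group is NULL.
  3: ids {15, 27} → SUM(b.year)=3984
  6: ids {2, 6, 11, 22, 33} → SUM(b.year)=9958
  10: ids {1} → SUM(b.year)=2012
  12: ids {4, 29} → SUM(b.year)=3972
  14: ids {30} → SUM(b.year)=1969

Farid | 3984 ; Ravi | 9958 ; Liam | 2012 ; Omar | 3972 ; Eve | 1969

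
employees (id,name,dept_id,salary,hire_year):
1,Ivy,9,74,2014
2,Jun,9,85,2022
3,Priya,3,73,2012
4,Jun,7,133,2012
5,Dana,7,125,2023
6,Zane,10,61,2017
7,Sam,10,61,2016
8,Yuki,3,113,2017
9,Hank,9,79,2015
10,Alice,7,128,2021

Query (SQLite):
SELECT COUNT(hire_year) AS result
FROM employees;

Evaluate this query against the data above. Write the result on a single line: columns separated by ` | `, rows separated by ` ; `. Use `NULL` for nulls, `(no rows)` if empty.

All hire_year values: [2014, 2022, 2012, 2012, 2023, 2017, 2016, 2017, 2015, 2021].
COUNT(hire_year) counts non-NULL values → 10.

10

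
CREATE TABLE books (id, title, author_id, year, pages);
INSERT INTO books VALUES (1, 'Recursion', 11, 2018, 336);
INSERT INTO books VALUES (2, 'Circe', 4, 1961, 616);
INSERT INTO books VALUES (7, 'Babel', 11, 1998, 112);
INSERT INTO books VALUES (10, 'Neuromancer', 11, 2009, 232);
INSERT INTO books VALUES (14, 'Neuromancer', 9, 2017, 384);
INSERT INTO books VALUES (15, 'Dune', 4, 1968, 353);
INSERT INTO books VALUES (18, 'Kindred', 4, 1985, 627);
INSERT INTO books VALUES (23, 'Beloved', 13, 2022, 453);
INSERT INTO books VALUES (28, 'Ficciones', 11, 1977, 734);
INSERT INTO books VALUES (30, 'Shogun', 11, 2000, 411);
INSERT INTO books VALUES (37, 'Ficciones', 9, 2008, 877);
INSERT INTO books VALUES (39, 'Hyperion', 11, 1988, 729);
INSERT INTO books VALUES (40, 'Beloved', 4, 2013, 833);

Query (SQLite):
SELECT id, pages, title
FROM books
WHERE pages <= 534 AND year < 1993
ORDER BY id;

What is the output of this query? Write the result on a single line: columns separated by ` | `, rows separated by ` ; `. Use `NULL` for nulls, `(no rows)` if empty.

15 | 353 | Dune

pages <= 534: ids {1, 7, 10, 14, 15, 23, 30}
year < 1993: ids {2, 15, 18, 28, 39}
Combine with AND.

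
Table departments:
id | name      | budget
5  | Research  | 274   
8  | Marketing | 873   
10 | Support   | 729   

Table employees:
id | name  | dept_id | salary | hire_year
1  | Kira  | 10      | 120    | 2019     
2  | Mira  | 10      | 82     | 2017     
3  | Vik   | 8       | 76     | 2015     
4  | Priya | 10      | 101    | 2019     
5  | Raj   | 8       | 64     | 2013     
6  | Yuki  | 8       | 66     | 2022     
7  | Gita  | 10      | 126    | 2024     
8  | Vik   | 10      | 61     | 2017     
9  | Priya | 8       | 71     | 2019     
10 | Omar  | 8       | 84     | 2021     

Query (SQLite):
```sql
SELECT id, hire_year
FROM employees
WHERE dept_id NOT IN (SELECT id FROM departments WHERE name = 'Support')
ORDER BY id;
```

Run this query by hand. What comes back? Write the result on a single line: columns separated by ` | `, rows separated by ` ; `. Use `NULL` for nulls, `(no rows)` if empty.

3 | 2015 ; 5 | 2013 ; 6 | 2022 ; 9 | 2019 ; 10 | 2021

Inner query: departments.id where name = 'Support'.
Outer: keep employees rows whose dept_id is not in that set.
Inner query → {10}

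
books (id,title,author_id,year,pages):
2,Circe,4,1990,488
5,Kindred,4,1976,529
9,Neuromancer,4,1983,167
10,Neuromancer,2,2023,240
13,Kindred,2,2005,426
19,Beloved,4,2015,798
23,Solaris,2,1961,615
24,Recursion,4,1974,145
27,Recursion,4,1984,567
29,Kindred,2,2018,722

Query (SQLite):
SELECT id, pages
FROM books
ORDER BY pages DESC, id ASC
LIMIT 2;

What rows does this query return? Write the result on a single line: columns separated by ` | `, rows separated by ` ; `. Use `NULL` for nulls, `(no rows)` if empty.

19 | 798 ; 29 | 722

Sort by pages desc, tiebreak id asc: (798, id=19), (722, id=29), (615, id=23), (567, id=27), (529, id=5) …. Take first 2.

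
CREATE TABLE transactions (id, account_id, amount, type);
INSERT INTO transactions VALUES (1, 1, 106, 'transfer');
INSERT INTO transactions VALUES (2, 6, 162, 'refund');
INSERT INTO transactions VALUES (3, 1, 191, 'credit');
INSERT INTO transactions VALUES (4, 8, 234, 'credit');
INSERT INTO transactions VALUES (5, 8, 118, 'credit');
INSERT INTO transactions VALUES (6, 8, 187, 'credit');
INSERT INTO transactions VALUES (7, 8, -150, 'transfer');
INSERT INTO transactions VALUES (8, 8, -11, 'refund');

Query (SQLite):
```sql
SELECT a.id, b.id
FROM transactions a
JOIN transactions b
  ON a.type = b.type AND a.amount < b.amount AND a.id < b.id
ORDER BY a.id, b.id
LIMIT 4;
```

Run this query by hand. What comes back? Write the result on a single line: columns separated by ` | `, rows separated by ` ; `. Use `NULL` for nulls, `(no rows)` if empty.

3 | 4 ; 5 | 6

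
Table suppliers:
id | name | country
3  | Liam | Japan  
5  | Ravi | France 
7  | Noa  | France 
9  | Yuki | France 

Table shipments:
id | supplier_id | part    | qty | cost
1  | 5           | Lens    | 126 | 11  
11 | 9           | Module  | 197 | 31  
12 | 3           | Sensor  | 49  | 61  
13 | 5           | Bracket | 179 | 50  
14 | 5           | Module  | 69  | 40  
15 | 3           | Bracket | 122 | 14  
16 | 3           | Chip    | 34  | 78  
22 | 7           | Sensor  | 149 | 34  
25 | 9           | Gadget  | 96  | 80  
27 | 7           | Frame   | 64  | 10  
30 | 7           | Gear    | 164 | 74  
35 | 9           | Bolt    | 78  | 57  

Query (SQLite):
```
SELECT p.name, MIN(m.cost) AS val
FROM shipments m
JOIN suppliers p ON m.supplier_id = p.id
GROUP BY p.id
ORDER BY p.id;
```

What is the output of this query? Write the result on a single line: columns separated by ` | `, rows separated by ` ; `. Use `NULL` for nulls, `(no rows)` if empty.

Liam | 14 ; Ravi | 11 ; Noa | 10 ; Yuki | 31

Join each shipments row to its suppliers via supplier_id.
Group joined rows by suppliers.id; compute MIN(m.cost) per group.
  3: ids {12, 15, 16} → MIN(m.cost)=14
  5: ids {1, 13, 14} → MIN(m.cost)=11
  7: ids {22, 27, 30} → MIN(m.cost)=10
  9: ids {11, 25, 35} → MIN(m.cost)=31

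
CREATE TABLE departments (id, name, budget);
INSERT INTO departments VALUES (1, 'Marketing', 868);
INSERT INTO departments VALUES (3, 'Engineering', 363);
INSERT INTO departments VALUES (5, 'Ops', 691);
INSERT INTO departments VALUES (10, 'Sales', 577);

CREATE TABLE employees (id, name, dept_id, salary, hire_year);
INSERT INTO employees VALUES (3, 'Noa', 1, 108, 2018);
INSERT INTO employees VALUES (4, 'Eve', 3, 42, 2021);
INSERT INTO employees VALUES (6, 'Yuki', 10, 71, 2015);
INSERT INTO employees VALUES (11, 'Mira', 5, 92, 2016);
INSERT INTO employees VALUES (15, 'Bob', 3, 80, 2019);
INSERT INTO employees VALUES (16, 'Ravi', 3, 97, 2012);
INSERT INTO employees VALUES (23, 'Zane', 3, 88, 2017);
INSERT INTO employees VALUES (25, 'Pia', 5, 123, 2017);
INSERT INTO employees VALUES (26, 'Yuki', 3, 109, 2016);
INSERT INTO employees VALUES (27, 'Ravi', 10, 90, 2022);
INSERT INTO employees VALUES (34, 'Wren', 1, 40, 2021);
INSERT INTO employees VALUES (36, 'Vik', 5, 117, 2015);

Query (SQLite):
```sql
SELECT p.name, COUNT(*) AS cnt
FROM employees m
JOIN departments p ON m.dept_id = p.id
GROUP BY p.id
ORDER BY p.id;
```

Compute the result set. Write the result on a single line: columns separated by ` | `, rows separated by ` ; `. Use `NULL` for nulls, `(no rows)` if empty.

Marketing | 2 ; Engineering | 5 ; Ops | 3 ; Sales | 2

Join each employees row to its departments via dept_id.
Group joined rows by departments.id; compute COUNT(*) per group.
  1: ids {3, 34} → COUNT(*)=2
  3: ids {4, 15, 16, 23, 26} → COUNT(*)=5
  5: ids {11, 25, 36} → COUNT(*)=3
  10: ids {6, 27} → COUNT(*)=2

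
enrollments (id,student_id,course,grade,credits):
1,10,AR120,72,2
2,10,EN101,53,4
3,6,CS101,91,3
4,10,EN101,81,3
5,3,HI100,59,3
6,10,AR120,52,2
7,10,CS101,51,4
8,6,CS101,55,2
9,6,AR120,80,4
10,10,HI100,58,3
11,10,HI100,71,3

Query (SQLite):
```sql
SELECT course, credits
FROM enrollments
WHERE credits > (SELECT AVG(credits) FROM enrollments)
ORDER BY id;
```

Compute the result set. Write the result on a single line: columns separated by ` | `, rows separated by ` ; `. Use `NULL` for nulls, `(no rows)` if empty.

Scalar subquery: AVG(credits) over all enrollments rows = 3.0.
Keep rows where credits > that value.

EN101 | 4 ; CS101 | 4 ; AR120 | 4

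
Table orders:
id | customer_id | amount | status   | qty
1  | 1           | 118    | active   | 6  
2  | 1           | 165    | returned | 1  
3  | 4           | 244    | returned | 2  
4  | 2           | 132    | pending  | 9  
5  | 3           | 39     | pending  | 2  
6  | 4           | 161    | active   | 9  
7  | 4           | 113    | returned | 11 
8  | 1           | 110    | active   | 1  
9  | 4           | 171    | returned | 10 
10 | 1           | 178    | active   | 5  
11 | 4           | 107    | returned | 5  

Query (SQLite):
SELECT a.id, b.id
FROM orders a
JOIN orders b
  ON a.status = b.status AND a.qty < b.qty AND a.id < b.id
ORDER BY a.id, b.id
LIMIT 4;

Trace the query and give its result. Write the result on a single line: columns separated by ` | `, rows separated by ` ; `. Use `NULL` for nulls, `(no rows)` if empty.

Pairs (a,b) with same status, a.qty < b.qty, a.id < b.id.
status groups: active:{1,6,8,10} pending:{4,5} returned:{2,3,7,9,11}
Ordered by (a.id, b.id); first 4.

1 | 6 ; 2 | 3 ; 2 | 7 ; 2 | 9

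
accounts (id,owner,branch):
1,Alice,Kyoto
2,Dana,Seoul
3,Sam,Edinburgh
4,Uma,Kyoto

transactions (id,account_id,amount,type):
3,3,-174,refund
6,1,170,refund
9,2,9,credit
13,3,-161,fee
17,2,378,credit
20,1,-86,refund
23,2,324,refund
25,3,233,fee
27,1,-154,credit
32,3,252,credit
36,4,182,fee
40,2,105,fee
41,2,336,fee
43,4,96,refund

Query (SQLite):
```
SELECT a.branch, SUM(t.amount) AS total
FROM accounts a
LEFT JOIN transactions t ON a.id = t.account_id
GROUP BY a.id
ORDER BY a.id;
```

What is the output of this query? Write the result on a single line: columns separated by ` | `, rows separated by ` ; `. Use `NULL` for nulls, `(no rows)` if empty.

Kyoto | -70 ; Seoul | 1152 ; Edinburgh | 150 ; Kyoto | 278

LEFT JOIN keeps every accounts row; unmatched ones get NULL for transactions columns.
Group by accounts.id and compute SUM(t.amount). SUM over an all-NULL group is NULL.
  1: ids {6, 20, 27} → SUM(t.amount)=-70
  2: ids {9, 17, 23, 40, 41} → SUM(t.amount)=1152
  3: ids {3, 13, 25, 32} → SUM(t.amount)=150
  4: ids {36, 43} → SUM(t.amount)=278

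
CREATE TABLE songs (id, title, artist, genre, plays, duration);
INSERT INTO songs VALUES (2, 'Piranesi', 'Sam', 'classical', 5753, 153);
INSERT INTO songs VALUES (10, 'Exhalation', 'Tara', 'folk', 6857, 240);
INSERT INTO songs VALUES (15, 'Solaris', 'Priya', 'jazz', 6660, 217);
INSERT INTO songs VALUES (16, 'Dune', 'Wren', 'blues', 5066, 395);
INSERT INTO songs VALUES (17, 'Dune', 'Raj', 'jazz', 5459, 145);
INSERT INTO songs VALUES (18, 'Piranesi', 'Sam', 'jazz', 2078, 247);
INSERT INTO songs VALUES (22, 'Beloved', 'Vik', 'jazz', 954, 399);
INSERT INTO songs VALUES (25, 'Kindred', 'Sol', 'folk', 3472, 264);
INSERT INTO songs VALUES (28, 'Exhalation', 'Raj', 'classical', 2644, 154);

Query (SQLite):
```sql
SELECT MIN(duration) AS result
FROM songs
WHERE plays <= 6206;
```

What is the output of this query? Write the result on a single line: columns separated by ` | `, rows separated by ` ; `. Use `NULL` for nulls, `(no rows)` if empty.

145

Rows where plays <= 6206 → duration values: [153, 395, 145, 247, 399, 264, 154].
MIN of non-NULL values = 145.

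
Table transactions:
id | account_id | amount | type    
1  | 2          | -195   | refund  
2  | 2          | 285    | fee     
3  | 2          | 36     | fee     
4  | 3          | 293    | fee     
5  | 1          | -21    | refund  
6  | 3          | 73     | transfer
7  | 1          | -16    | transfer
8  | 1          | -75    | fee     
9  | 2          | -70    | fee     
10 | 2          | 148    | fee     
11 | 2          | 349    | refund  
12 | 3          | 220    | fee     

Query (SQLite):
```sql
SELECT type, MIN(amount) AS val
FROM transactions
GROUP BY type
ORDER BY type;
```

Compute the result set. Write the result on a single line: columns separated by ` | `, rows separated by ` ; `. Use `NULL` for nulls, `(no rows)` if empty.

Partition transactions by type; compute MIN(amount) within each group.
  fee: ids {2, 3, 4, 8, 9, 10, 12} → MIN(amount)=-75
  refund: ids {1, 5, 11} → MIN(amount)=-195
  transfer: ids {6, 7} → MIN(amount)=-16

fee | -75 ; refund | -195 ; transfer | -16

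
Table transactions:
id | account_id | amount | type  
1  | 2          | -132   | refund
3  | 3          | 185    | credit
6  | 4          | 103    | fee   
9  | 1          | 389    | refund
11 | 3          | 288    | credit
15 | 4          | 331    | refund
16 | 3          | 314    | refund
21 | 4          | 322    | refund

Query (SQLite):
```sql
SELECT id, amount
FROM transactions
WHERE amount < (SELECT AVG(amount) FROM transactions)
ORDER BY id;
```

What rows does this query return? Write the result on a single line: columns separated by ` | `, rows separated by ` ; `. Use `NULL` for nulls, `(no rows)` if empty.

Scalar subquery: AVG(amount) over all transactions rows = 225.0.
Keep rows where amount < that value.

1 | -132 ; 3 | 185 ; 6 | 103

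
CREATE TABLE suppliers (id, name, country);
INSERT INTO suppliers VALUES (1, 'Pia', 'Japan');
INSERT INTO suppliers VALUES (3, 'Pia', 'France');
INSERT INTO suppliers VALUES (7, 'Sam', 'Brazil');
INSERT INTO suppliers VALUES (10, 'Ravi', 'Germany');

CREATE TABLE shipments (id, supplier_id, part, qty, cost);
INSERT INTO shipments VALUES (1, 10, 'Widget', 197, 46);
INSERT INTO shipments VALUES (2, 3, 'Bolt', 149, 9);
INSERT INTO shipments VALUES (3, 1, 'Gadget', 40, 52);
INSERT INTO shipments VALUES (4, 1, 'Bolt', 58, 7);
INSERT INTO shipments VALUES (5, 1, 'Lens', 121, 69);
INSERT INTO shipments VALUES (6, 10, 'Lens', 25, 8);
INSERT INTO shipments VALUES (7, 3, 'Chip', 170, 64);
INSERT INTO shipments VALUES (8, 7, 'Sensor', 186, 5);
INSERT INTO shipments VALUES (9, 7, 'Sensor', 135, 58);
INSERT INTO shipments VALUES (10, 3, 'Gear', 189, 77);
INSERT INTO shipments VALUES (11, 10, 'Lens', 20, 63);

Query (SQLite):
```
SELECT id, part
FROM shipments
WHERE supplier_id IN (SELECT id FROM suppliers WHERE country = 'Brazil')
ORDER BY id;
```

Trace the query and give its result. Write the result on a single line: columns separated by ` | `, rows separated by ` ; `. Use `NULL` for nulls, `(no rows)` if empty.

8 | Sensor ; 9 | Sensor

Inner query: suppliers.id where country = 'Brazil'.
Outer: keep shipments rows whose supplier_id is in that set.
Inner query → {7}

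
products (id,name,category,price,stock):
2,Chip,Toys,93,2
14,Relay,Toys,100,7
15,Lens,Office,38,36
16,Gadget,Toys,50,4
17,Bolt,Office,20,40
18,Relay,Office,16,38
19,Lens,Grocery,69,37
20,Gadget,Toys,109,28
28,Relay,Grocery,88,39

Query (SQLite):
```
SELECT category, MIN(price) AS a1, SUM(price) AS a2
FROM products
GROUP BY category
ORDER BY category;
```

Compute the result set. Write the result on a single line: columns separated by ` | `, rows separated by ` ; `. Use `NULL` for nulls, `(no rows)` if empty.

Grocery | 69 | 157 ; Office | 16 | 74 ; Toys | 50 | 352

Group products by category.
Per group compute: MIN(price), SUM(price).
  Grocery: ids {19, 28} → MIN(price)=69, SUM(price)=157
  Office: ids {15, 17, 18} → MIN(price)=16, SUM(price)=74
  Toys: ids {2, 14, 16, 20} → MIN(price)=50, SUM(price)=352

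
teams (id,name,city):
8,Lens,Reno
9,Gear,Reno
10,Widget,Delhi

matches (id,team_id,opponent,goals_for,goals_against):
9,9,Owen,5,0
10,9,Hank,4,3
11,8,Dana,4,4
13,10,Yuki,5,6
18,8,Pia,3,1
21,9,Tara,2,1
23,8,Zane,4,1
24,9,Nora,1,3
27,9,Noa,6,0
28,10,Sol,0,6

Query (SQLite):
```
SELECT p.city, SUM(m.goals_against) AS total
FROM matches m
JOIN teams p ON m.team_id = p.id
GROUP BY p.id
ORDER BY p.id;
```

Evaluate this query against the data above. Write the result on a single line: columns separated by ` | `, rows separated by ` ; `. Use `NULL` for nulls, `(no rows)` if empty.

Reno | 6 ; Reno | 7 ; Delhi | 12

Join each matches row to its teams via team_id.
Group joined rows by teams.id; compute SUM(m.goals_against) per group.
  8: ids {11, 18, 23} → SUM(m.goals_against)=6
  9: ids {9, 10, 21, 24, 27} → SUM(m.goals_against)=7
  10: ids {13, 28} → SUM(m.goals_against)=12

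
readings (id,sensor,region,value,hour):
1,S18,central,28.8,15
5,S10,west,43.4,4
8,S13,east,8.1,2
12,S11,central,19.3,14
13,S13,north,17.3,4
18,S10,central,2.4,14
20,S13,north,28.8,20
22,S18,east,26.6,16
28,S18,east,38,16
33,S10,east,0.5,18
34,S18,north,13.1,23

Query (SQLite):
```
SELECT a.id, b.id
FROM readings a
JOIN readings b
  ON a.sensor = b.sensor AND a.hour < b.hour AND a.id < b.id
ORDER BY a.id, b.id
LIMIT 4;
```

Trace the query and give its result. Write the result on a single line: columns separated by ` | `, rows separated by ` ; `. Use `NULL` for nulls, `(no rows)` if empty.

1 | 22 ; 1 | 28 ; 1 | 34 ; 5 | 18

Pairs (a,b) with same sensor, a.hour < b.hour, a.id < b.id.
sensor groups: S10:{5,18,33} S11:{12} S13:{8,13,20} S18:{1,22,28,34}
Ordered by (a.id, b.id); first 4.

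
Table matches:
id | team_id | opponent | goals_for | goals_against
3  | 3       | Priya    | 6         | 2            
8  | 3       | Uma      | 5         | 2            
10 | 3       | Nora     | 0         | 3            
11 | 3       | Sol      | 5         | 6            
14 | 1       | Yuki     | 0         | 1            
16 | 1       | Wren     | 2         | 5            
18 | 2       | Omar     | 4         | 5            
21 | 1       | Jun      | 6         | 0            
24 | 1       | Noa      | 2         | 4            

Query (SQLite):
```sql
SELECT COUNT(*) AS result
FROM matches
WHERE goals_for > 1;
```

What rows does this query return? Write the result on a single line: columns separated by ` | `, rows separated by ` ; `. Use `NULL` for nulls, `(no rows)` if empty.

7

Rows where goals_for > 1 → goals_for values: [6, 5, 5, 2, 4, 6, 2].
COUNT(*) counts rows → 7.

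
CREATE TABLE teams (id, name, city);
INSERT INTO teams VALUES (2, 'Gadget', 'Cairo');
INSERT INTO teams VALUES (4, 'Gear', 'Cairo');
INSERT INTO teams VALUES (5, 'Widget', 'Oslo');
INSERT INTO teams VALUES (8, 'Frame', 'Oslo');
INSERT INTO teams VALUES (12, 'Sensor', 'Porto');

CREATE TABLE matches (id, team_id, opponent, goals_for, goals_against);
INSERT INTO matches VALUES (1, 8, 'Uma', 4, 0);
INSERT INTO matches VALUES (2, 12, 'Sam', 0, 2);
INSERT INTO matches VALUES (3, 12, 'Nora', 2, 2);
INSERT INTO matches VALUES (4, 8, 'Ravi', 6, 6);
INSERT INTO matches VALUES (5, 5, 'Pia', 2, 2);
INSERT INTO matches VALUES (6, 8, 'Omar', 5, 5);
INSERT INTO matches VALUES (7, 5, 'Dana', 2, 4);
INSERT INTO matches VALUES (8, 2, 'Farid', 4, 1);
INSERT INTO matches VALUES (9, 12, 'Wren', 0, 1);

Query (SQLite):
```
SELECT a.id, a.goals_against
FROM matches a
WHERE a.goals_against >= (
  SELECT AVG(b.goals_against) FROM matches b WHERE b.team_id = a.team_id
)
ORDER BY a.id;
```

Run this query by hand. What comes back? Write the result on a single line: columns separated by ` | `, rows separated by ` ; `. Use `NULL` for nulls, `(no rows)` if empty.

For each matches row a, compute AVG(goals_against) over rows sharing a.team_id.
Keep row a if a.goals_against >= that per-group AVG.
  team_id=2: AVG(goals_against) = 1.0
  team_id=5: AVG(goals_against) = 3.0
  team_id=8: AVG(goals_against) = 3.666667
  team_id=12: AVG(goals_against) = 1.666667

2 | 2 ; 3 | 2 ; 4 | 6 ; 6 | 5 ; 7 | 4 ; 8 | 1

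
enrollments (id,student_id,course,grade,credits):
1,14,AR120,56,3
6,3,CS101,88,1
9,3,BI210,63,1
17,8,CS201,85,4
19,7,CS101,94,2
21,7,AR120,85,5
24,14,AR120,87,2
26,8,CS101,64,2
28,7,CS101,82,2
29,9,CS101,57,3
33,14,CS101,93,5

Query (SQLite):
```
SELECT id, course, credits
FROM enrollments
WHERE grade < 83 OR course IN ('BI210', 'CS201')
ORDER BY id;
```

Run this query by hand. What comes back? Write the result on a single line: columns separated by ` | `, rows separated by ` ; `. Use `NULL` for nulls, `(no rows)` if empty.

grade < 83: ids {1, 9, 26, 28, 29}
course IN ('BI210', 'CS201'): ids {9, 17}
Combine with OR.

1 | AR120 | 3 ; 9 | BI210 | 1 ; 17 | CS201 | 4 ; 26 | CS101 | 2 ; 28 | CS101 | 2 ; 29 | CS101 | 3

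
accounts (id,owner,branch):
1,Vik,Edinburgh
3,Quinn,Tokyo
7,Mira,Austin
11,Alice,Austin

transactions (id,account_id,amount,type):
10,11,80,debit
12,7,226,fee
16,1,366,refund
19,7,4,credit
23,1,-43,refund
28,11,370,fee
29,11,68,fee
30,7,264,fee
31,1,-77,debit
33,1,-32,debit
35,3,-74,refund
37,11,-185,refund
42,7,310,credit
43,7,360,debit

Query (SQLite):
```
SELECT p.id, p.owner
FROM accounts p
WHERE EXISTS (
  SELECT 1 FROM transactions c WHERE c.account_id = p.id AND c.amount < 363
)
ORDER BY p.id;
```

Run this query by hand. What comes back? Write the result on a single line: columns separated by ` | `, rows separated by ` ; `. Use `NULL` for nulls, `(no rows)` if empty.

1 | Vik ; 3 | Quinn ; 7 | Mira ; 11 | Alice

For each accounts row, check whether any transactions with matching account_id has amount < 363.
Keep rows where that is true.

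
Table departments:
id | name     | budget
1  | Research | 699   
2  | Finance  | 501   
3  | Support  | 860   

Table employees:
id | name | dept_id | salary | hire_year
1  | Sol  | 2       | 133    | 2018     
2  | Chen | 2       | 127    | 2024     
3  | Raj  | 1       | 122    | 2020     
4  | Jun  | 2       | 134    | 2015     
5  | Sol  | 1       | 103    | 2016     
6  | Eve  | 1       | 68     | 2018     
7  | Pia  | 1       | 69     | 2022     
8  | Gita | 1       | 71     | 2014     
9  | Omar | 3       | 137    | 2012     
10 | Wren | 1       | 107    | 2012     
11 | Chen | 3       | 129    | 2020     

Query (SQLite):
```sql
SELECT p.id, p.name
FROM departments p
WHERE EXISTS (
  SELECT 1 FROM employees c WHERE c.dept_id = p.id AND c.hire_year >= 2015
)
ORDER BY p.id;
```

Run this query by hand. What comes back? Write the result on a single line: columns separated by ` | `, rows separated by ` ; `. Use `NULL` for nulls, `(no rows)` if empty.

1 | Research ; 2 | Finance ; 3 | Support

For each departments row, check whether any employees with matching dept_id has hire_year >= 2015.
Keep rows where that is true.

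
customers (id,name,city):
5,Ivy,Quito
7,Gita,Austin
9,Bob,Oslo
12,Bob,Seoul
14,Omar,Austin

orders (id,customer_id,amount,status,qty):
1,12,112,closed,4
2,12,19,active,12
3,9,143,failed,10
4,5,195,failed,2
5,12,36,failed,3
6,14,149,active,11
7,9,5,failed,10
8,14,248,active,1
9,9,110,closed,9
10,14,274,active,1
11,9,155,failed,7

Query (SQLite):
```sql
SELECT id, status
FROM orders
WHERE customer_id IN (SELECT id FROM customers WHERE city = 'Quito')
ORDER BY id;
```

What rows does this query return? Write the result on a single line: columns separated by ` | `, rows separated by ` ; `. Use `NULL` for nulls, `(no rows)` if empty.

Inner query: customers.id where city = 'Quito'.
Outer: keep orders rows whose customer_id is in that set.
Inner query → {5}

4 | failed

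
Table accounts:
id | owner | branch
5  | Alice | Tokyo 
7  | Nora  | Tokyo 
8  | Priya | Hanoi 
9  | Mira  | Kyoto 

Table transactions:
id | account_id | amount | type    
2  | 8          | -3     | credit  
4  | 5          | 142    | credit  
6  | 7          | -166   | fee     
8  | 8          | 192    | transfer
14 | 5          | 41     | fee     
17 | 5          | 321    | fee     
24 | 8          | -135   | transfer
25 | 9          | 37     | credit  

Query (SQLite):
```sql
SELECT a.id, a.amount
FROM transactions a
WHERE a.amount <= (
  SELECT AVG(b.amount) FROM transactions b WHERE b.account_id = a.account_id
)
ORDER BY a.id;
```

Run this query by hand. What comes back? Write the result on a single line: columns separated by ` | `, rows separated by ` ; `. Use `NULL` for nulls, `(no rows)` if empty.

2 | -3 ; 4 | 142 ; 6 | -166 ; 14 | 41 ; 24 | -135 ; 25 | 37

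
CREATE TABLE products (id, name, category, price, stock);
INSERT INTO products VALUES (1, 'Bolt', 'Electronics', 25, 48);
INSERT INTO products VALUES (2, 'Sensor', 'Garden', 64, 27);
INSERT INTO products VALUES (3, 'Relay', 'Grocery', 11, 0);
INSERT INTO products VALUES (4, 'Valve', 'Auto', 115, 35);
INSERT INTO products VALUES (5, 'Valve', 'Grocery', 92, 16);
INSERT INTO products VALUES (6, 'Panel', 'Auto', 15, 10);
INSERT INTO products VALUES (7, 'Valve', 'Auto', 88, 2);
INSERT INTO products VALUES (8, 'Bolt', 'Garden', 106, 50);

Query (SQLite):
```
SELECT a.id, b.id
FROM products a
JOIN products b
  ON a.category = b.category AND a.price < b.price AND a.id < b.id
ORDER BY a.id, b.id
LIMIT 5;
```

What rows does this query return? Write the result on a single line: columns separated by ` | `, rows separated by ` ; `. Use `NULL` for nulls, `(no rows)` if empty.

2 | 8 ; 3 | 5 ; 6 | 7

Pairs (a,b) with same category, a.price < b.price, a.id < b.id.
category groups: Auto:{4,6,7} Electronics:{1} Garden:{2,8} Grocery:{3,5}
Ordered by (a.id, b.id); first 5.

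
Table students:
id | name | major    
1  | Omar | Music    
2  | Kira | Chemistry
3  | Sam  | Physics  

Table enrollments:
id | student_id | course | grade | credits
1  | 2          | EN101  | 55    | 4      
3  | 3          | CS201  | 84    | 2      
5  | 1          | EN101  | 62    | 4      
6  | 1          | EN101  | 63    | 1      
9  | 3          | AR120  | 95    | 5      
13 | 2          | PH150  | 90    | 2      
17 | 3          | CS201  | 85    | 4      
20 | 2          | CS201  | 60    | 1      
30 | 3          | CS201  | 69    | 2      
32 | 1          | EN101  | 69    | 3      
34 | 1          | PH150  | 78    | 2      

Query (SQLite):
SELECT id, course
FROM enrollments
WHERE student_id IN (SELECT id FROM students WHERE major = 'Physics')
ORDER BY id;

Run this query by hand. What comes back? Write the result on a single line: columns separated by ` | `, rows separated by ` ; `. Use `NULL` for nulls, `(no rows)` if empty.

3 | CS201 ; 9 | AR120 ; 17 | CS201 ; 30 | CS201

Inner query: students.id where major = 'Physics'.
Outer: keep enrollments rows whose student_id is in that set.
Inner query → {3}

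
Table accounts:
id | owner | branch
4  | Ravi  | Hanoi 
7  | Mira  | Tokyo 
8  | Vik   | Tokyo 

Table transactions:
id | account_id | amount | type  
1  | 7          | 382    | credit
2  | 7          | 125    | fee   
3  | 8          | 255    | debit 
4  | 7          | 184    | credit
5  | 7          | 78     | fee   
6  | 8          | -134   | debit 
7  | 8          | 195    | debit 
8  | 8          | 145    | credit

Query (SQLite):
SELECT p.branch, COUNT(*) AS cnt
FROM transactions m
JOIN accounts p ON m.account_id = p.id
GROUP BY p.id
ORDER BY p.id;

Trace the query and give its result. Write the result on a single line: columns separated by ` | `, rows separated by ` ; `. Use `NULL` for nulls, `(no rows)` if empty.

Tokyo | 4 ; Tokyo | 4

Join each transactions row to its accounts via account_id.
Group joined rows by accounts.id; compute COUNT(*) per group.
  7: ids {1, 2, 4, 5} → COUNT(*)=4
  8: ids {3, 6, 7, 8} → COUNT(*)=4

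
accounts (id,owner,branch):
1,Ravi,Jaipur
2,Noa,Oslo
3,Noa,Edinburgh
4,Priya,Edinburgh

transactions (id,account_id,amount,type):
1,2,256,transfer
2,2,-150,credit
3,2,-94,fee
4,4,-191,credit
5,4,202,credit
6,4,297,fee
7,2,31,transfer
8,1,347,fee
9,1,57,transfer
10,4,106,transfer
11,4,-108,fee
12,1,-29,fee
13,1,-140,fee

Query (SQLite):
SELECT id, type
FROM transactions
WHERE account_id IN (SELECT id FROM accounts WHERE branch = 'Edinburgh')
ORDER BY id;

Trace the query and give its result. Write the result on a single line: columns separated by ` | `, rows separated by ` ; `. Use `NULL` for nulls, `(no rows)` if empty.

4 | credit ; 5 | credit ; 6 | fee ; 10 | transfer ; 11 | fee

Inner query: accounts.id where branch = 'Edinburgh'.
Outer: keep transactions rows whose account_id is in that set.
Inner query → {3, 4}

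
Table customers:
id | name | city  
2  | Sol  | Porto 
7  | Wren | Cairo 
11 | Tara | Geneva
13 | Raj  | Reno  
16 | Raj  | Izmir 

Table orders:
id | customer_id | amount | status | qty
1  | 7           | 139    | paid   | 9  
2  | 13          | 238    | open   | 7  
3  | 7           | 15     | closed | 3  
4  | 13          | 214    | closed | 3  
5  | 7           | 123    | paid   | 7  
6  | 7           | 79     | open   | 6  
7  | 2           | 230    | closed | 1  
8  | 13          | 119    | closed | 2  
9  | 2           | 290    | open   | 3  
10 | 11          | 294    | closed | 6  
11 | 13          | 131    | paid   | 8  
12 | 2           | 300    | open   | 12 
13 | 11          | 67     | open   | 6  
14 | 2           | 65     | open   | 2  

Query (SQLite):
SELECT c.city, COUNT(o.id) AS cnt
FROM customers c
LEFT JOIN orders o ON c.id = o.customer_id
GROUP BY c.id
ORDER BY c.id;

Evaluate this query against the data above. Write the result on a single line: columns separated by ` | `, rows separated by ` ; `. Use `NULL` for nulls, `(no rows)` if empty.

LEFT JOIN keeps every customers row; unmatched ones get NULL for orders columns.
Group by customers.id and compute COUNT(o.id). COUNT(col) of an all-NULL group is 0.
  2: ids {7, 9, 12, 14} → COUNT(o.id)=4
  7: ids {1, 3, 5, 6} → COUNT(o.id)=4
  11: ids {10, 13} → COUNT(o.id)=2
  13: ids {2, 4, 8, 11} → COUNT(o.id)=4
  16: ids {—} → COUNT(o.id)=0

Porto | 4 ; Cairo | 4 ; Geneva | 2 ; Reno | 4 ; Izmir | 0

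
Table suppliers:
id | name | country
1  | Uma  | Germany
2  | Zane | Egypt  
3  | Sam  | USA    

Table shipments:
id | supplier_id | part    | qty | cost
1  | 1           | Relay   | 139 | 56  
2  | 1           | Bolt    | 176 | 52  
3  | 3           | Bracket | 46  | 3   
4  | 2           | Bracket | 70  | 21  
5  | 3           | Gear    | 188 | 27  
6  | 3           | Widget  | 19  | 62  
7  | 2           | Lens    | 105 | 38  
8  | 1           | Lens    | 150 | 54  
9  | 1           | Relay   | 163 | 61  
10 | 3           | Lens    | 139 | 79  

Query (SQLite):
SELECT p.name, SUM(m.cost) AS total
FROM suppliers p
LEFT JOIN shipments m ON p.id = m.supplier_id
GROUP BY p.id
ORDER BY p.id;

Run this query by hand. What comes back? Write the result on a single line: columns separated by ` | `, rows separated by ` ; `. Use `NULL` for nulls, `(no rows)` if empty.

Uma | 223 ; Zane | 59 ; Sam | 171

LEFT JOIN keeps every suppliers row; unmatched ones get NULL for shipments columns.
Group by suppliers.id and compute SUM(m.cost). SUM over an all-NULL group is NULL.
  1: ids {1, 2, 8, 9} → SUM(m.cost)=223
  2: ids {4, 7} → SUM(m.cost)=59
  3: ids {3, 5, 6, 10} → SUM(m.cost)=171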